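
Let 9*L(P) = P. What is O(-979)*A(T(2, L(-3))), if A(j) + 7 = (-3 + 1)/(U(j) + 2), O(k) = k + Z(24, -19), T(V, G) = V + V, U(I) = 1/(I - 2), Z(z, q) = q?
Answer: 38922/5 ≈ 7784.4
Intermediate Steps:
L(P) = P/9
U(I) = 1/(-2 + I)
T(V, G) = 2*V
O(k) = -19 + k (O(k) = k - 19 = -19 + k)
A(j) = -7 - 2/(2 + 1/(-2 + j)) (A(j) = -7 + (-3 + 1)/(1/(-2 + j) + 2) = -7 - 2/(2 + 1/(-2 + j)))
O(-979)*A(T(2, L(-3))) = (-19 - 979)*((25 - 32*2)/(-3 + 2*(2*2))) = -998*(25 - 16*4)/(-3 + 2*4) = -998*(25 - 64)/(-3 + 8) = -998*(-39)/5 = -998*(-39/5) = 38922/5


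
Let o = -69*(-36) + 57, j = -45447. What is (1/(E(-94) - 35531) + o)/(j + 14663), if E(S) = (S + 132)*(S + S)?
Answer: -54218587/656853600 ≈ -0.082543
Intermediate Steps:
E(S) = 2*S*(132 + S) (E(S) = (132 + S)*(2*S) = 2*S*(132 + S))
o = 2541 (o = 2484 + 57 = 2541)
(1/(E(-94) - 35531) + o)/(j + 14663) = (1/(2*(-94)*(132 - 94) - 35531) + 2541)/(-45447 + 14663) = (1/(2*(-94)*38 - 35531) + 2541)/(-30784) = (1/(-7144 - 35531) + 2541)*(-1/30784) = (1/(-42675) + 2541)*(-1/30784) = (-1/42675 + 2541)*(-1/30784) = (108437174/42675)*(-1/30784) = -54218587/656853600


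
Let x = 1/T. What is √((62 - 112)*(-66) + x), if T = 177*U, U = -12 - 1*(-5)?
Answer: √5065898061/1239 ≈ 57.446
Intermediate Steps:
U = -7 (U = -12 + 5 = -7)
T = -1239 (T = 177*(-7) = -1239)
x = -1/1239 (x = 1/(-1239) = -1/1239 ≈ -0.00080710)
√((62 - 112)*(-66) + x) = √((62 - 112)*(-66) - 1/1239) = √(-50*(-66) - 1/1239) = √(3300 - 1/1239) = √(4088699/1239) = √5065898061/1239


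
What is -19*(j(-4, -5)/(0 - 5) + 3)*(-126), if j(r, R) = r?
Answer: 45486/5 ≈ 9097.2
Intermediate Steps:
-19*(j(-4, -5)/(0 - 5) + 3)*(-126) = -19*(-4/(0 - 5) + 3)*(-126) = -19*(-4/(-5) + 3)*(-126) = -19*(-4*(-⅕) + 3)*(-126) = -19*(⅘ + 3)*(-126) = -19*19/5*(-126) = -361/5*(-126) = 45486/5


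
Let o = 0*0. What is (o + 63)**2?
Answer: 3969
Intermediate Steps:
o = 0
(o + 63)**2 = (0 + 63)**2 = 63**2 = 3969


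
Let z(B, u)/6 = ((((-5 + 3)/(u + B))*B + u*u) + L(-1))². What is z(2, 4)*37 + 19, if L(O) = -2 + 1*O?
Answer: 101363/3 ≈ 33788.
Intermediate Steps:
L(O) = -2 + O
z(B, u) = 6*(-3 + u² - 2*B/(B + u))² (z(B, u) = 6*((((-5 + 3)/(u + B))*B + u*u) + (-2 - 1))² = 6*(((-2/(B + u))*B + u²) - 3)² = 6*((-2*B/(B + u) + u²) - 3)² = 6*((u² - 2*B/(B + u)) - 3)² = 6*(-3 + u² - 2*B/(B + u))²)
z(2, 4)*37 + 19 = (6*(4³ - 5*2 - 3*4 + 2*4²)²/(2 + 4)²)*37 + 19 = (6*(64 - 10 - 12 + 2*16)²/6²)*37 + 19 = (6*(1/36)*(64 - 10 - 12 + 32)²)*37 + 19 = (6*(1/36)*74²)*37 + 19 = (6*(1/36)*5476)*37 + 19 = (2738/3)*37 + 19 = 101306/3 + 19 = 101363/3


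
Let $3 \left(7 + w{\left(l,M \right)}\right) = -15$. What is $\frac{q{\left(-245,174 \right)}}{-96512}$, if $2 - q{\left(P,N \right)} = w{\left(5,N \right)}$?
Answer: $- \frac{7}{48256} \approx -0.00014506$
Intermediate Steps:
$w{\left(l,M \right)} = -12$ ($w{\left(l,M \right)} = -7 + \frac{1}{3} \left(-15\right) = -7 - 5 = -12$)
$q{\left(P,N \right)} = 14$ ($q{\left(P,N \right)} = 2 - -12 = 2 + 12 = 14$)
$\frac{q{\left(-245,174 \right)}}{-96512} = \frac{14}{-96512} = 14 \left(- \frac{1}{96512}\right) = - \frac{7}{48256}$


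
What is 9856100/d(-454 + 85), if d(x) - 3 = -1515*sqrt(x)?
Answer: 4928050/141156339 + 2488665250*I*sqrt(41)/47052113 ≈ 0.034912 + 338.67*I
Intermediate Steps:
d(x) = 3 - 1515*sqrt(x)
9856100/d(-454 + 85) = 9856100/(3 - 1515*sqrt(-454 + 85)) = 9856100/(3 - 4545*I*sqrt(41))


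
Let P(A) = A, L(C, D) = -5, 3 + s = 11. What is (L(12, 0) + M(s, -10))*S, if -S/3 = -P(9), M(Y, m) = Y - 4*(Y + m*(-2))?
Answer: -2943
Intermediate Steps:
s = 8 (s = -3 + 11 = 8)
M(Y, m) = -3*Y + 8*m (M(Y, m) = Y - 4*(Y - 2*m) = Y + (-4*Y + 8*m) = -3*Y + 8*m)
S = 27 (S = -(-3)*9 = -3*(-9) = 27)
(L(12, 0) + M(s, -10))*S = (-5 + (-3*8 + 8*(-10)))*27 = (-5 + (-24 - 80))*27 = (-5 - 104)*27 = -109*27 = -2943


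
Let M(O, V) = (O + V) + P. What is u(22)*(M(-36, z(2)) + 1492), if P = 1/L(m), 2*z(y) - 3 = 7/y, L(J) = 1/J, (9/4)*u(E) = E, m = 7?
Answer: 43010/3 ≈ 14337.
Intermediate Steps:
u(E) = 4*E/9
z(y) = 3/2 + 7/(2*y) (z(y) = 3/2 + (7/y)/2 = 3/2 + 7/(2*y))
P = 7 (P = 1/(1/7) = 1/(⅐) = 7)
M(O, V) = 7 + O + V (M(O, V) = (O + V) + 7 = 7 + O + V)
u(22)*(M(-36, z(2)) + 1492) = ((4/9)*22)*((7 - 36 + (½)*(7 + 3*2)/2) + 1492) = 88*((7 - 36 + (½)*(½)*(7 + 6)) + 1492)/9 = 88*((7 - 36 + (½)*(½)*13) + 1492)/9 = 88*((7 - 36 + 13/4) + 1492)/9 = 88*(-103/4 + 1492)/9 = (88/9)*(5865/4) = 43010/3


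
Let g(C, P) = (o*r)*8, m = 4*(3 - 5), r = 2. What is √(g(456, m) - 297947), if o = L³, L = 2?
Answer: 3*I*√33091 ≈ 545.73*I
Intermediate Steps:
o = 8 (o = 2³ = 8)
m = -8 (m = 4*(-2) = -8)
g(C, P) = 128 (g(C, P) = (8*2)*8 = 16*8 = 128)
√(g(456, m) - 297947) = √(128 - 297947) = √(-297819) = 3*I*√33091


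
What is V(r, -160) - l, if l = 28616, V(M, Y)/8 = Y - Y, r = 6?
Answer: -28616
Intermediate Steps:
V(M, Y) = 0 (V(M, Y) = 8*(Y - Y) = 8*0 = 0)
V(r, -160) - l = 0 - 1*28616 = 0 - 28616 = -28616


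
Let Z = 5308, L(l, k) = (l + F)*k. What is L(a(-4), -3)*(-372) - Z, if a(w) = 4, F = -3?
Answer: -4192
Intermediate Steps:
L(l, k) = k*(-3 + l) (L(l, k) = (l - 3)*k = (-3 + l)*k = k*(-3 + l))
L(a(-4), -3)*(-372) - Z = -3*(-3 + 4)*(-372) - 1*5308 = -3*1*(-372) - 5308 = -3*(-372) - 5308 = 1116 - 5308 = -4192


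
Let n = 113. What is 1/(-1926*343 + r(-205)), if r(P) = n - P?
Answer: -1/660300 ≈ -1.5145e-6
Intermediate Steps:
r(P) = 113 - P
1/(-1926*343 + r(-205)) = 1/(-1926*343 + (113 - 1*(-205))) = 1/(-660618 + (113 + 205)) = 1/(-660618 + 318) = 1/(-660300) = -1/660300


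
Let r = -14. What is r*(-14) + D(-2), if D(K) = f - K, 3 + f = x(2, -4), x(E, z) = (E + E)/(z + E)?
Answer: 193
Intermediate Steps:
x(E, z) = 2*E/(E + z) (x(E, z) = (2*E)/(E + z) = 2*E/(E + z))
f = -5 (f = -3 + 2*2/(2 - 4) = -3 + 2*2/(-2) = -3 + 2*2*(-½) = -3 - 2 = -5)
D(K) = -5 - K
r*(-14) + D(-2) = -14*(-14) + (-5 - 1*(-2)) = 196 + (-5 + 2) = 196 - 3 = 193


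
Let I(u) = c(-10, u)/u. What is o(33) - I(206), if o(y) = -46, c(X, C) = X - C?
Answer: -4630/103 ≈ -44.951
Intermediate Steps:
I(u) = (-10 - u)/u
o(33) - I(206) = -46 - (-10 - 1*206)/206 = -46 - (-10 - 206)/206 = -46 - (-216)/206 = -46 - 1*(-108/103) = -46 + 108/103 = -4630/103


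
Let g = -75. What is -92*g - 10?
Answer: 6890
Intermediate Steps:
-92*g - 10 = -92*(-75) - 10 = 6900 - 10 = 6890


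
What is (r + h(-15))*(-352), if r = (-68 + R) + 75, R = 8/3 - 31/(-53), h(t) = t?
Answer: 265760/159 ≈ 1671.4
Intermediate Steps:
R = 517/159 (R = 8*(1/3) - 31*(-1/53) = 8/3 + 31/53 = 517/159 ≈ 3.2516)
r = 1630/159 (r = (-68 + 517/159) + 75 = -10295/159 + 75 = 1630/159 ≈ 10.252)
(r + h(-15))*(-352) = (1630/159 - 15)*(-352) = -755/159*(-352) = 265760/159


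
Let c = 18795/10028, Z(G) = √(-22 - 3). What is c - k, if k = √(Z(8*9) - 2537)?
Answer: 18795/10028 - √(-2537 + 5*I) ≈ 1.8246 - 50.369*I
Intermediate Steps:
Z(G) = 5*I (Z(G) = √(-25) = 5*I)
k = √(-2537 + 5*I) (k = √(5*I - 2537) = √(-2537 + 5*I) ≈ 0.0496 + 50.369*I)
c = 18795/10028 (c = 18795*(1/10028) = 18795/10028 ≈ 1.8743)
c - k = 18795/10028 - √(-2537 + 5*I)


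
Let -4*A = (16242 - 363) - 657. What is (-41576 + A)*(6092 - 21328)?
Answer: 691432534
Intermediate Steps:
A = -7611/2 (A = -((16242 - 363) - 657)/4 = -(15879 - 657)/4 = -1/4*15222 = -7611/2 ≈ -3805.5)
(-41576 + A)*(6092 - 21328) = (-41576 - 7611/2)*(6092 - 21328) = -90763/2*(-15236) = 691432534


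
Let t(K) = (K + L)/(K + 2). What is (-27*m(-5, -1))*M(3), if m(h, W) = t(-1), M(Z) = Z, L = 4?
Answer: -243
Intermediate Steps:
t(K) = (4 + K)/(2 + K) (t(K) = (K + 4)/(K + 2) = (4 + K)/(2 + K))
m(h, W) = 3 (m(h, W) = (4 - 1)/(2 - 1) = 3/1 = 1*3 = 3)
(-27*m(-5, -1))*M(3) = -27*3*3 = -81*3 = -243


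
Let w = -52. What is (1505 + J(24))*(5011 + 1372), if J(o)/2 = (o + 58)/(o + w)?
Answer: 66983202/7 ≈ 9.5690e+6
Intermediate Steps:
J(o) = 2*(58 + o)/(-52 + o) (J(o) = 2*((o + 58)/(o - 52)) = 2*((58 + o)/(-52 + o)) = 2*(58 + o)/(-52 + o))
(1505 + J(24))*(5011 + 1372) = (1505 + 2*(58 + 24)/(-52 + 24))*(5011 + 1372) = (1505 + 2*82/(-28))*6383 = (1505 + 2*(-1/28)*82)*6383 = (1505 - 41/7)*6383 = (10494/7)*6383 = 66983202/7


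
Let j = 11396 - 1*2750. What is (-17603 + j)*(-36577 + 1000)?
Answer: 318663189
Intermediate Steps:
j = 8646 (j = 11396 - 2750 = 8646)
(-17603 + j)*(-36577 + 1000) = (-17603 + 8646)*(-36577 + 1000) = -8957*(-35577) = 318663189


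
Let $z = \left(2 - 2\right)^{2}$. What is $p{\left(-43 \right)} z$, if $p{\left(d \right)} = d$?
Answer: $0$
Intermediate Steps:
$z = 0$ ($z = 0^{2} = 0$)
$p{\left(-43 \right)} z = \left(-43\right) 0 = 0$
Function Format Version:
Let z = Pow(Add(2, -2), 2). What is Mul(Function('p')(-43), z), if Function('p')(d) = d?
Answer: 0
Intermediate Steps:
z = 0 (z = Pow(0, 2) = 0)
Mul(Function('p')(-43), z) = Mul(-43, 0) = 0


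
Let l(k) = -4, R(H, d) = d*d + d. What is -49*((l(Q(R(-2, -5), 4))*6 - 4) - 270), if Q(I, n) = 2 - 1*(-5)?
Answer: 14602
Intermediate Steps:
R(H, d) = d + d**2 (R(H, d) = d**2 + d = d + d**2)
Q(I, n) = 7 (Q(I, n) = 2 + 5 = 7)
-49*((l(Q(R(-2, -5), 4))*6 - 4) - 270) = -49*((-4*6 - 4) - 270) = -49*((-24 - 4) - 270) = -49*(-28 - 270) = -49*(-298) = 14602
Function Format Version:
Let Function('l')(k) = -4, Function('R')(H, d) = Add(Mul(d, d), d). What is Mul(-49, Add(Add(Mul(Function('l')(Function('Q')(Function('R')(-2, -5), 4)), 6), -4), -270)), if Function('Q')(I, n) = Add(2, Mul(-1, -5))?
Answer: 14602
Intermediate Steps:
Function('R')(H, d) = Add(d, Pow(d, 2)) (Function('R')(H, d) = Add(Pow(d, 2), d) = Add(d, Pow(d, 2)))
Function('Q')(I, n) = 7 (Function('Q')(I, n) = Add(2, 5) = 7)
Mul(-49, Add(Add(Mul(Function('l')(Function('Q')(Function('R')(-2, -5), 4)), 6), -4), -270)) = Mul(-49, Add(Add(Mul(-4, 6), -4), -270)) = Mul(-49, Add(Add(-24, -4), -270)) = Mul(-49, Add(-28, -270)) = Mul(-49, -298) = 14602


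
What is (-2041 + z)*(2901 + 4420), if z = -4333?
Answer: -46664054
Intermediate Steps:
(-2041 + z)*(2901 + 4420) = (-2041 - 4333)*(2901 + 4420) = -6374*7321 = -46664054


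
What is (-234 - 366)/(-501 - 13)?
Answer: 300/257 ≈ 1.1673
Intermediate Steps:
(-234 - 366)/(-501 - 13) = -600/(-514) = -600*(-1/514) = 300/257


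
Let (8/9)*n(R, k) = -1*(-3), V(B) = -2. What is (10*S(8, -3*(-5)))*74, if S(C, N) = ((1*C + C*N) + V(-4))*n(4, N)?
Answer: 314685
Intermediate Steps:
n(R, k) = 27/8 (n(R, k) = 9*(-1*(-3))/8 = (9/8)*3 = 27/8)
S(C, N) = -27/4 + 27*C/8 + 27*C*N/8 (S(C, N) = ((1*C + C*N) - 2)*(27/8) = ((C + C*N) - 2)*(27/8) = (-2 + C + C*N)*(27/8) = -27/4 + 27*C/8 + 27*C*N/8)
(10*S(8, -3*(-5)))*74 = (10*(-27/4 + (27/8)*8 + (27/8)*8*(-3*(-5))))*74 = (10*(-27/4 + 27 + (27/8)*8*15))*74 = (10*(-27/4 + 27 + 405))*74 = (10*(1701/4))*74 = (8505/2)*74 = 314685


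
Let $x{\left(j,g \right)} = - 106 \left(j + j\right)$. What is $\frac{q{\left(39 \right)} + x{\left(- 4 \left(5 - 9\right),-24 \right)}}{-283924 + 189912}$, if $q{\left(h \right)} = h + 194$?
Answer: $\frac{3159}{94012} \approx 0.033602$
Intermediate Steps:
$q{\left(h \right)} = 194 + h$
$x{\left(j,g \right)} = - 212 j$ ($x{\left(j,g \right)} = - 106 \cdot 2 j = - 212 j$)
$\frac{q{\left(39 \right)} + x{\left(- 4 \left(5 - 9\right),-24 \right)}}{-283924 + 189912} = \frac{\left(194 + 39\right) - 212 \left(- 4 \left(5 - 9\right)\right)}{-283924 + 189912} = \frac{233 - 212 \left(\left(-4\right) \left(-4\right)\right)}{-94012} = \left(233 - 3392\right) \left(- \frac{1}{94012}\right) = \left(-3159\right) \left(- \frac{1}{94012}\right) = \frac{3159}{94012}$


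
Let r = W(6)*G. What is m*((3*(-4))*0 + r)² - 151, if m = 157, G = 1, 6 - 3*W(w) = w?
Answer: -151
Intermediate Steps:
W(w) = 2 - w/3
r = 0 (r = (2 - ⅓*6)*1 = (2 - 2)*1 = 0*1 = 0)
m*((3*(-4))*0 + r)² - 151 = 157*((3*(-4))*0 + 0)² - 151 = 157*(-12*0 + 0)² - 151 = 157*(0 + 0)² - 151 = 157*0² - 151 = 157*0 - 151 = 0 - 151 = -151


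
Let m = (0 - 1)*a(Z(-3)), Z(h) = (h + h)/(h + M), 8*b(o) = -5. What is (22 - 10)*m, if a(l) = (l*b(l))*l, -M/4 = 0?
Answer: 30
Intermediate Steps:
M = 0 (M = -4*0 = 0)
b(o) = -5/8 (b(o) = (⅛)*(-5) = -5/8)
Z(h) = 2 (Z(h) = (h + h)/(h + 0) = (2*h)/h = 2)
a(l) = -5*l²/8 (a(l) = (l*(-5/8))*l = (-5*l/8)*l = -5*l²/8)
m = 5/2 (m = (0 - 1)*(-5/8*2²) = -(-5)*4/8 = -1*(-5/2) = 5/2 ≈ 2.5000)
(22 - 10)*m = (22 - 10)*(5/2) = 12*(5/2) = 30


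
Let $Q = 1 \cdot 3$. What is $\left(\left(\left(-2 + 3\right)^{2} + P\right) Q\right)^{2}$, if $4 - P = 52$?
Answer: $19881$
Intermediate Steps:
$P = -48$ ($P = 4 - 52 = -48$)
$Q = 3$
$\left(\left(\left(-2 + 3\right)^{2} + P\right) Q\right)^{2} = \left(\left(\left(-2 + 3\right)^{2} - 48\right) 3\right)^{2} = \left(\left(1^{2} - 48\right) 3\right)^{2} = \left(\left(1 - 48\right) 3\right)^{2} = \left(\left(-47\right) 3\right)^{2} = \left(-141\right)^{2} = 19881$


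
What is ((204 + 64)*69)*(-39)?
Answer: -721188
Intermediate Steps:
((204 + 64)*69)*(-39) = (268*69)*(-39) = 18492*(-39) = -721188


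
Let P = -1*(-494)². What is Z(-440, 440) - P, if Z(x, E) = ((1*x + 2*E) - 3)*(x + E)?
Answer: 244036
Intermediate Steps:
P = -244036 (P = -1*244036 = -244036)
Z(x, E) = (E + x)*(-3 + x + 2*E) (Z(x, E) = ((x + 2*E) - 3)*(E + x) = (-3 + x + 2*E)*(E + x) = (E + x)*(-3 + x + 2*E))
Z(-440, 440) - P = ((-440)² - 3*440 - 3*(-440) + 2*440² + 3*440*(-440)) - 1*(-244036) = (193600 - 1320 + 1320 + 2*193600 - 580800) + 244036 = (193600 - 1320 + 1320 + 387200 - 580800) + 244036 = 0 + 244036 = 244036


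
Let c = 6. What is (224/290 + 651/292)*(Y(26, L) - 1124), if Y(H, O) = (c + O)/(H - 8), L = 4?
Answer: -1285097989/381060 ≈ -3372.4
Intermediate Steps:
Y(H, O) = (6 + O)/(-8 + H) (Y(H, O) = (6 + O)/(H - 8) = (6 + O)/(-8 + H))
(224/290 + 651/292)*(Y(26, L) - 1124) = (224/290 + 651/292)*((6 + 4)/(-8 + 26) - 1124) = (224*(1/290) + 651*(1/292))*(10/18 - 1124) = (112/145 + 651/292)*((1/18)*10 - 1124) = 127099*(5/9 - 1124)/42340 = (127099/42340)*(-10111/9) = -1285097989/381060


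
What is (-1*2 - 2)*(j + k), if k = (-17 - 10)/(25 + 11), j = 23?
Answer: -89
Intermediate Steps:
k = -¾ (k = -27/36 = -27*1/36 = -¾ ≈ -0.75000)
(-1*2 - 2)*(j + k) = (-1*2 - 2)*(23 - ¾) = (-2 - 2)*(89/4) = -4*89/4 = -89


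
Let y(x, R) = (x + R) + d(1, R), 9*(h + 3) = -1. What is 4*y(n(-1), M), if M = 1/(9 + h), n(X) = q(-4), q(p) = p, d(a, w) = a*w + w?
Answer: -740/53 ≈ -13.962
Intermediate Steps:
h = -28/9 (h = -3 + (1/9)*(-1) = -3 - 1/9 = -28/9 ≈ -3.1111)
d(a, w) = w + a*w
n(X) = -4
M = 9/53 (M = 1/(9 - 28/9) = 1/(53/9) = 9/53 ≈ 0.16981)
y(x, R) = x + 3*R (y(x, R) = (x + R) + R*(1 + 1) = (R + x) + R*2 = (R + x) + 2*R = x + 3*R)
4*y(n(-1), M) = 4*(-4 + 3*(9/53)) = 4*(-4 + 27/53) = 4*(-185/53) = -740/53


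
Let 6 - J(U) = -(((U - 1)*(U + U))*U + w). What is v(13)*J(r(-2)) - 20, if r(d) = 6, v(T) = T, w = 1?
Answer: 4751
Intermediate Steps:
J(U) = 7 + 2*U²*(-1 + U) (J(U) = 6 - (-1)*(((U - 1)*(U + U))*U + 1) = 6 - (-1)*(((-1 + U)*(2*U))*U + 1) = 6 - (-1)*((2*U*(-1 + U))*U + 1) = 6 - (-1)*(2*U²*(-1 + U) + 1) = 6 - (-1)*(1 + 2*U²*(-1 + U)) = 6 - (-1 - 2*U²*(-1 + U)) = 6 + (1 + 2*U²*(-1 + U)) = 7 + 2*U²*(-1 + U))
v(13)*J(r(-2)) - 20 = 13*(7 - 2*6² + 2*6³) - 20 = 13*(7 - 2*36 + 2*216) - 20 = 13*(7 - 72 + 432) - 20 = 13*367 - 20 = 4771 - 20 = 4751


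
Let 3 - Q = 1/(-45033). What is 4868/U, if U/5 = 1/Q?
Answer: 131533360/45033 ≈ 2920.8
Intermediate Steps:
Q = 135100/45033 (Q = 3 - 1/(-45033) = 3 - 1*(-1/45033) = 3 + 1/45033 = 135100/45033 ≈ 3.0000)
U = 45033/27020 (U = 5/(135100/45033) = 5*(45033/135100) = 45033/27020 ≈ 1.6667)
4868/U = 4868/(45033/27020) = 4868*(27020/45033) = 131533360/45033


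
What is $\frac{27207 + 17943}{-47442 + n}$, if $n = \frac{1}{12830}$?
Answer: $- \frac{579274500}{608680859} \approx -0.95169$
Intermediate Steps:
$n = \frac{1}{12830} \approx 7.7942 \cdot 10^{-5}$
$\frac{27207 + 17943}{-47442 + n} = \frac{27207 + 17943}{-47442 + \frac{1}{12830}} = \frac{45150}{- \frac{608680859}{12830}} = 45150 \left(- \frac{12830}{608680859}\right) = - \frac{579274500}{608680859}$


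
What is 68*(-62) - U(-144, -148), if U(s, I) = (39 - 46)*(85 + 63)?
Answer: -3180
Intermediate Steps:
U(s, I) = -1036 (U(s, I) = -7*148 = -1036)
68*(-62) - U(-144, -148) = 68*(-62) - 1*(-1036) = -4216 + 1036 = -3180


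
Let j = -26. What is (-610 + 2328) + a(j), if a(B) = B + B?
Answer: 1666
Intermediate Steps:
a(B) = 2*B
(-610 + 2328) + a(j) = (-610 + 2328) + 2*(-26) = 1718 - 52 = 1666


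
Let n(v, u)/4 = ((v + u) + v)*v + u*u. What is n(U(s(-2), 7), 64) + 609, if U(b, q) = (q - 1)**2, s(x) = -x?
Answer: 36577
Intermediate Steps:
U(b, q) = (-1 + q)**2
n(v, u) = 4*u**2 + 4*v*(u + 2*v) (n(v, u) = 4*(((v + u) + v)*v + u*u) = 4*(((u + v) + v)*v + u**2) = 4*((u + 2*v)*v + u**2) = 4*(v*(u + 2*v) + u**2) = 4*(u**2 + v*(u + 2*v)) = 4*u**2 + 4*v*(u + 2*v))
n(U(s(-2), 7), 64) + 609 = (4*64**2 + 8*((-1 + 7)**2)**2 + 4*64*(-1 + 7)**2) + 609 = (4*4096 + 8*(6**2)**2 + 4*64*6**2) + 609 = (16384 + 8*36**2 + 4*64*36) + 609 = (16384 + 8*1296 + 9216) + 609 = (16384 + 10368 + 9216) + 609 = 35968 + 609 = 36577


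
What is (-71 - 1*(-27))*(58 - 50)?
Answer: -352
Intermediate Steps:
(-71 - 1*(-27))*(58 - 50) = (-71 + 27)*8 = -44*8 = -352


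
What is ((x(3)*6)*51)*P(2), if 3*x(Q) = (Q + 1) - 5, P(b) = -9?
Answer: 918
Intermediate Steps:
x(Q) = -4/3 + Q/3 (x(Q) = ((Q + 1) - 5)/3 = ((1 + Q) - 5)/3 = (-4 + Q)/3 = -4/3 + Q/3)
((x(3)*6)*51)*P(2) = (((-4/3 + (⅓)*3)*6)*51)*(-9) = (((-4/3 + 1)*6)*51)*(-9) = (-⅓*6*51)*(-9) = -2*51*(-9) = -102*(-9) = 918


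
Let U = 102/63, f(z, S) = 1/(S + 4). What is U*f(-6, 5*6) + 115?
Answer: 2416/21 ≈ 115.05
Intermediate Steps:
f(z, S) = 1/(4 + S)
U = 34/21 (U = 102*(1/63) = 34/21 ≈ 1.6190)
U*f(-6, 5*6) + 115 = 34/(21*(4 + 5*6)) + 115 = 34/(21*(4 + 30)) + 115 = (34/21)/34 + 115 = (34/21)*(1/34) + 115 = 1/21 + 115 = 2416/21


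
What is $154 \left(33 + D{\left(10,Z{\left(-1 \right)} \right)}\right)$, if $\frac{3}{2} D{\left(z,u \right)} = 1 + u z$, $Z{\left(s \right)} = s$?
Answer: $4158$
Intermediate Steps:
$D{\left(z,u \right)} = \frac{2}{3} + \frac{2 u z}{3}$ ($D{\left(z,u \right)} = \frac{2 \left(1 + u z\right)}{3} = \frac{2}{3} + \frac{2 u z}{3}$)
$154 \left(33 + D{\left(10,Z{\left(-1 \right)} \right)}\right) = 154 \left(33 + \left(\frac{2}{3} + \frac{2}{3} \left(-1\right) 10\right)\right) = 154 \left(33 + \left(\frac{2}{3} - \frac{20}{3}\right)\right) = 154 \left(33 - 6\right) = 154 \cdot 27 = 4158$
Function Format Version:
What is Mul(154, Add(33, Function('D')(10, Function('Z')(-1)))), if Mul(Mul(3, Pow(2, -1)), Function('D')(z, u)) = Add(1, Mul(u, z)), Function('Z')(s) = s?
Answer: 4158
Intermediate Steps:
Function('D')(z, u) = Add(Rational(2, 3), Mul(Rational(2, 3), u, z)) (Function('D')(z, u) = Mul(Rational(2, 3), Add(1, Mul(u, z))) = Add(Rational(2, 3), Mul(Rational(2, 3), u, z)))
Mul(154, Add(33, Function('D')(10, Function('Z')(-1)))) = Mul(154, Add(33, Add(Rational(2, 3), Mul(Rational(2, 3), -1, 10)))) = Mul(154, Add(33, Add(Rational(2, 3), Rational(-20, 3)))) = Mul(154, Add(33, -6)) = Mul(154, 27) = 4158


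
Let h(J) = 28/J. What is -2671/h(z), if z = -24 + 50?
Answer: -34723/14 ≈ -2480.2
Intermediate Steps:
z = 26
-2671/h(z) = -2671/(28/26) = -2671/(28*(1/26)) = -2671/14/13 = -2671*13/14 = -34723/14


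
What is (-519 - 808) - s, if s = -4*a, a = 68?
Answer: -1055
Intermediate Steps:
s = -272 (s = -4*68 = -272)
(-519 - 808) - s = (-519 - 808) - 1*(-272) = -1327 + 272 = -1055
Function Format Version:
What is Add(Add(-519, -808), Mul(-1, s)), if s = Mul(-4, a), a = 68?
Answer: -1055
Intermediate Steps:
s = -272 (s = Mul(-4, 68) = -272)
Add(Add(-519, -808), Mul(-1, s)) = Add(Add(-519, -808), Mul(-1, -272)) = Add(-1327, 272) = -1055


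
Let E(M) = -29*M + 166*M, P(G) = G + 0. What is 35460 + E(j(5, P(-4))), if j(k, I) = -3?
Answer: 35049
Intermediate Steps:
P(G) = G
E(M) = 137*M
35460 + E(j(5, P(-4))) = 35460 + 137*(-3) = 35460 - 411 = 35049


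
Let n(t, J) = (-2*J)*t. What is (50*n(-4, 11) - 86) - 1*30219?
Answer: -25905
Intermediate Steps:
n(t, J) = -2*J*t
(50*n(-4, 11) - 86) - 1*30219 = (50*(-2*11*(-4)) - 86) - 1*30219 = (50*88 - 86) - 30219 = (4400 - 86) - 30219 = 4314 - 30219 = -25905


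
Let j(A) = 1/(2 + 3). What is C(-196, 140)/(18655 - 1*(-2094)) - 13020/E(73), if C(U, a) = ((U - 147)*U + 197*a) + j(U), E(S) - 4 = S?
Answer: -187751249/1141195 ≈ -164.52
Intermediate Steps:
j(A) = ⅕ (j(A) = 1/5 = ⅕)
E(S) = 4 + S
C(U, a) = ⅕ + 197*a + U*(-147 + U) (C(U, a) = ((U - 147)*U + 197*a) + ⅕ = ((-147 + U)*U + 197*a) + ⅕ = (U*(-147 + U) + 197*a) + ⅕ = (197*a + U*(-147 + U)) + ⅕ = ⅕ + 197*a + U*(-147 + U))
C(-196, 140)/(18655 - 1*(-2094)) - 13020/E(73) = (⅕ + (-196)² - 147*(-196) + 197*140)/(18655 - 1*(-2094)) - 13020/(4 + 73) = (⅕ + 38416 + 28812 + 27580)/(18655 + 2094) - 13020/77 = (474041/5)/20749 - 13020*1/77 = (474041/5)*(1/20749) - 1860/11 = 474041/103745 - 1860/11 = -187751249/1141195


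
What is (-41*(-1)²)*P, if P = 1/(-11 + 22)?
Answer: -41/11 ≈ -3.7273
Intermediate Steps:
P = 1/11 ≈ 0.090909
(-41*(-1)²)*P = -41*(-1)²*(1/11) = -41*1*(1/11) = -41*1/11 = -41/11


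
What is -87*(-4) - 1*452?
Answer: -104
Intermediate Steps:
-87*(-4) - 1*452 = 348 - 452 = -104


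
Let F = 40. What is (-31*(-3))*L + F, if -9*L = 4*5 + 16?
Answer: -332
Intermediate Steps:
L = -4 (L = -(4*5 + 16)/9 = -(20 + 16)/9 = -1/9*36 = -4)
(-31*(-3))*L + F = -31*(-3)*(-4) + 40 = 93*(-4) + 40 = -372 + 40 = -332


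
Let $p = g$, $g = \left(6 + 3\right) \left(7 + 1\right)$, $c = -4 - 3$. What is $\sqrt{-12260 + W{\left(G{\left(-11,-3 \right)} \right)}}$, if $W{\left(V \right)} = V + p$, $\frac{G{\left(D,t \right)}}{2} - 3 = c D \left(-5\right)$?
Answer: $2 i \sqrt{3238} \approx 113.81 i$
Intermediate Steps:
$c = -7$ ($c = -4 - 3 = -7$)
$g = 72$ ($g = 9 \cdot 8 = 72$)
$G{\left(D,t \right)} = 6 + 70 D$ ($G{\left(D,t \right)} = 6 + 2 - 7 D \left(-5\right) = 6 + 2 \cdot 35 D = 6 + 70 D$)
$p = 72$
$W{\left(V \right)} = 72 + V$ ($W{\left(V \right)} = V + 72 = 72 + V$)
$\sqrt{-12260 + W{\left(G{\left(-11,-3 \right)} \right)}} = \sqrt{-12260 + \left(72 + \left(6 + 70 \left(-11\right)\right)\right)} = \sqrt{-12260 + \left(72 + \left(6 - 770\right)\right)} = \sqrt{-12260 + \left(72 - 764\right)} = \sqrt{-12260 - 692} = \sqrt{-12952} = 2 i \sqrt{3238}$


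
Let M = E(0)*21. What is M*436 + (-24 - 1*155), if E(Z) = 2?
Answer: 18133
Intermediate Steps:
M = 42 (M = 2*21 = 42)
M*436 + (-24 - 1*155) = 42*436 + (-24 - 1*155) = 18312 + (-24 - 155) = 18312 - 179 = 18133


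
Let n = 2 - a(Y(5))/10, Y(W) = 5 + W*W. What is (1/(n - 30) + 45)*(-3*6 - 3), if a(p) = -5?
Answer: -51933/55 ≈ -944.24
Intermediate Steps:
Y(W) = 5 + W**2
n = 5/2 (n = 2 - (-5)/10 = 2 - 1*(-1/2) = 2 + 1/2 = 5/2 ≈ 2.5000)
(1/(n - 30) + 45)*(-3*6 - 3) = (1/(5/2 - 30) + 45)*(-3*6 - 3) = (1/(-55/2) + 45)*(-18 - 3) = (-2/55 + 45)*(-21) = (2473/55)*(-21) = -51933/55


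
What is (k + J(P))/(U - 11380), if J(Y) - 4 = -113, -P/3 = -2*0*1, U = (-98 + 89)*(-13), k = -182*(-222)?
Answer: -40295/11263 ≈ -3.5776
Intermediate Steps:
k = 40404
U = 117 (U = -9*(-13) = 117)
P = 0 (P = -3*(-2*0) = -0 = -3*0 = 0)
J(Y) = -109 (J(Y) = 4 - 113 = -109)
(k + J(P))/(U - 11380) = (40404 - 109)/(117 - 11380) = 40295/(-11263) = 40295*(-1/11263) = -40295/11263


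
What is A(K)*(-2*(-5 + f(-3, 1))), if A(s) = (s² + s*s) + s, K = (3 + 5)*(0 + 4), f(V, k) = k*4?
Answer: 4160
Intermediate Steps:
f(V, k) = 4*k
K = 32 (K = 8*4 = 32)
A(s) = s + 2*s² (A(s) = (s² + s²) + s = 2*s² + s = s + 2*s²)
A(K)*(-2*(-5 + f(-3, 1))) = (32*(1 + 2*32))*(-2*(-5 + 4*1)) = (32*(1 + 64))*(-2*(-5 + 4)) = (32*65)*(-2*(-1)) = 2080*2 = 4160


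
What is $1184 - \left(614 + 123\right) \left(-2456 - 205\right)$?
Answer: $1962341$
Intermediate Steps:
$1184 - \left(614 + 123\right) \left(-2456 - 205\right) = 1184 - 737 \left(-2661\right) = 1184 - -1961157 = 1184 + 1961157 = 1962341$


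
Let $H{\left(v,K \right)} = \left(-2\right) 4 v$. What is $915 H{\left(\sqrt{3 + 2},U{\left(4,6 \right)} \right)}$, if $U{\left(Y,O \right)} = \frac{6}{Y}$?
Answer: $- 7320 \sqrt{5} \approx -16368.0$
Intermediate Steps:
$H{\left(v,K \right)} = - 8 v$
$915 H{\left(\sqrt{3 + 2},U{\left(4,6 \right)} \right)} = 915 \left(- 8 \sqrt{3 + 2}\right) = 915 \left(- 8 \sqrt{5}\right) = - 7320 \sqrt{5}$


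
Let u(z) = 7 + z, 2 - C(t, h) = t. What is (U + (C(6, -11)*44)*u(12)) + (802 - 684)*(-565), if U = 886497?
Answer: 816483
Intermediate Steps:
C(t, h) = 2 - t
(U + (C(6, -11)*44)*u(12)) + (802 - 684)*(-565) = (886497 + ((2 - 1*6)*44)*(7 + 12)) + (802 - 684)*(-565) = (886497 + ((2 - 6)*44)*19) + 118*(-565) = (886497 - 4*44*19) - 66670 = (886497 - 176*19) - 66670 = (886497 - 3344) - 66670 = 883153 - 66670 = 816483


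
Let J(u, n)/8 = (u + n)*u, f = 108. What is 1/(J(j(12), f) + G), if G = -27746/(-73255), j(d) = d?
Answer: 73255/843925346 ≈ 8.6803e-5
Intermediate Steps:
J(u, n) = 8*u*(n + u) (J(u, n) = 8*((u + n)*u) = 8*((n + u)*u) = 8*(u*(n + u)) = 8*u*(n + u))
G = 27746/73255 (G = -27746*(-1/73255) = 27746/73255 ≈ 0.37876)
1/(J(j(12), f) + G) = 1/(8*12*(108 + 12) + 27746/73255) = 1/(8*12*120 + 27746/73255) = 1/(11520 + 27746/73255) = 1/(843925346/73255) = 73255/843925346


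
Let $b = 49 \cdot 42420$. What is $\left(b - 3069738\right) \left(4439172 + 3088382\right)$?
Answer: $-7460995367532$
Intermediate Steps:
$b = 2078580$
$\left(b - 3069738\right) \left(4439172 + 3088382\right) = \left(2078580 - 3069738\right) \left(4439172 + 3088382\right) = \left(-991158\right) 7527554 = -7460995367532$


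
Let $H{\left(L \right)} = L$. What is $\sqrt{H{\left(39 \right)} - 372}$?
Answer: $3 i \sqrt{37} \approx 18.248 i$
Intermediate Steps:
$\sqrt{H{\left(39 \right)} - 372} = \sqrt{39 - 372} = \sqrt{-333} = 3 i \sqrt{37}$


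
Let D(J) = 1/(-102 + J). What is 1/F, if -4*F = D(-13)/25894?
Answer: 11911240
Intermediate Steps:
F = 1/11911240 (F = -1/(4*(-102 - 13)*25894) = -1/(4*(-115)*25894) = -(-1)/(460*25894) = -1/4*(-1/2977810) = 1/11911240 ≈ 8.3954e-8)
1/F = 1/(1/11911240) = 11911240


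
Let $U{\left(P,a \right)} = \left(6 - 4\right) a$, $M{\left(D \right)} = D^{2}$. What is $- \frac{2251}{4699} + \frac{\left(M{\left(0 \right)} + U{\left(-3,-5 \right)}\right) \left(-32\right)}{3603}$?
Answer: $- \frac{6606673}{16930497} \approx -0.39022$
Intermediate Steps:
$U{\left(P,a \right)} = 2 a$ ($U{\left(P,a \right)} = \left(6 - 4\right) a = 2 a$)
$- \frac{2251}{4699} + \frac{\left(M{\left(0 \right)} + U{\left(-3,-5 \right)}\right) \left(-32\right)}{3603} = - \frac{2251}{4699} + \frac{\left(0^{2} + 2 \left(-5\right)\right) \left(-32\right)}{3603} = \left(-2251\right) \frac{1}{4699} + \left(0 - 10\right) \left(-32\right) \frac{1}{3603} = - \frac{2251}{4699} + \left(-10\right) \left(-32\right) \frac{1}{3603} = - \frac{2251}{4699} + 320 \cdot \frac{1}{3603} = - \frac{2251}{4699} + \frac{320}{3603} = - \frac{6606673}{16930497}$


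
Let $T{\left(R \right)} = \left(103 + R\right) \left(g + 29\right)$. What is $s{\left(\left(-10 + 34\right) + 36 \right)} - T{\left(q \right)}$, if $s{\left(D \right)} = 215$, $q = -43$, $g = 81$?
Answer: $-6385$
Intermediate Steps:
$T{\left(R \right)} = 11330 + 110 R$ ($T{\left(R \right)} = \left(103 + R\right) \left(81 + 29\right) = \left(103 + R\right) 110 = 11330 + 110 R$)
$s{\left(\left(-10 + 34\right) + 36 \right)} - T{\left(q \right)} = 215 - \left(11330 + 110 \left(-43\right)\right) = 215 - \left(11330 - 4730\right) = 215 - 6600 = -6385$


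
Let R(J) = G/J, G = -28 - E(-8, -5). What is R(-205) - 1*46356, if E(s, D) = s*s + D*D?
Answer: -9502863/205 ≈ -46355.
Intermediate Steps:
E(s, D) = D**2 + s**2 (E(s, D) = s**2 + D**2 = D**2 + s**2)
G = -117 (G = -28 - ((-5)**2 + (-8)**2) = -28 - (25 + 64) = -28 - 1*89 = -28 - 89 = -117)
R(J) = -117/J
R(-205) - 1*46356 = -117/(-205) - 1*46356 = -117*(-1/205) - 46356 = 117/205 - 46356 = -9502863/205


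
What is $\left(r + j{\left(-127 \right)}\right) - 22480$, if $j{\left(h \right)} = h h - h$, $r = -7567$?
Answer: $-13791$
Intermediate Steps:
$j{\left(h \right)} = h^{2} - h$
$\left(r + j{\left(-127 \right)}\right) - 22480 = \left(-7567 - 127 \left(-1 - 127\right)\right) - 22480 = \left(-7567 - -16256\right) - 22480 = \left(-7567 + 16256\right) - 22480 = 8689 - 22480 = -13791$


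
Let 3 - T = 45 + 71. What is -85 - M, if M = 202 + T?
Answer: -174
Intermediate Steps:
T = -113 (T = 3 - (45 + 71) = 3 - 1*116 = 3 - 116 = -113)
M = 89 (M = 202 - 113 = 89)
-85 - M = -85 - 1*89 = -85 - 89 = -174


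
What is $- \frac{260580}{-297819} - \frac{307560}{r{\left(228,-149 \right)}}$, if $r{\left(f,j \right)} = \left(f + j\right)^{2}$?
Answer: $- \frac{29990310620}{619562793} \approx -48.406$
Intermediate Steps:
$- \frac{260580}{-297819} - \frac{307560}{r{\left(228,-149 \right)}} = - \frac{260580}{-297819} - \frac{307560}{\left(228 - 149\right)^{2}} = \left(-260580\right) \left(- \frac{1}{297819}\right) - \frac{307560}{79^{2}} = \frac{86860}{99273} - \frac{307560}{6241} = - \frac{29990310620}{619562793}$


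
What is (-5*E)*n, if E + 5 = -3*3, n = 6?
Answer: 420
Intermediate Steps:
E = -14 (E = -5 - 3*3 = -5 - 9 = -14)
(-5*E)*n = -5*(-14)*6 = 70*6 = 420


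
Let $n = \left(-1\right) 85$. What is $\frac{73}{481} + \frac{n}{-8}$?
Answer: $\frac{41469}{3848} \approx 10.777$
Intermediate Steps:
$n = -85$
$\frac{73}{481} + \frac{n}{-8} = \frac{73}{481} - \frac{85}{-8} = 73 \cdot \frac{1}{481} - - \frac{85}{8} = \frac{73}{481} + \frac{85}{8} = \frac{41469}{3848}$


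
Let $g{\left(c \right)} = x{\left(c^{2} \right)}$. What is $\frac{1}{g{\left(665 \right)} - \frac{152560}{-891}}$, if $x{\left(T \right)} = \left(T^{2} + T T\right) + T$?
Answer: $\frac{891}{348493572188785} \approx 2.5567 \cdot 10^{-12}$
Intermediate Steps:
$x{\left(T \right)} = T + 2 T^{2}$ ($x{\left(T \right)} = \left(T^{2} + T^{2}\right) + T = 2 T^{2} + T = T + 2 T^{2}$)
$g{\left(c \right)} = c^{2} \left(1 + 2 c^{2}\right)$
$\frac{1}{g{\left(665 \right)} - \frac{152560}{-891}} = \frac{1}{\left(665^{2} + 2 \cdot 665^{4}\right) - \frac{152560}{-891}} = \frac{1}{\left(442225 + 2 \cdot 195562950625\right) - - \frac{152560}{891}} = \frac{1}{\left(442225 + 391125901250\right) + \frac{152560}{891}} = \frac{1}{391126343475 + \frac{152560}{891}} = \frac{1}{\frac{348493572188785}{891}} = \frac{891}{348493572188785}$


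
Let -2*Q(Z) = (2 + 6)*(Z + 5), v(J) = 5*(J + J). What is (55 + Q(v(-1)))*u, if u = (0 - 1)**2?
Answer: 75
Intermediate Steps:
v(J) = 10*J (v(J) = 5*(2*J) = 10*J)
u = 1 (u = (-1)**2 = 1)
Q(Z) = -20 - 4*Z (Q(Z) = -(2 + 6)*(Z + 5)/2 = -4*(5 + Z) = -(40 + 8*Z)/2 = -20 - 4*Z)
(55 + Q(v(-1)))*u = (55 + (-20 - 40*(-1)))*1 = (55 + (-20 - 4*(-10)))*1 = (55 + (-20 + 40))*1 = (55 + 20)*1 = 75*1 = 75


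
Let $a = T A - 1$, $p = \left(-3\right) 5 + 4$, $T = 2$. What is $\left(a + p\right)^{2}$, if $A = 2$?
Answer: $64$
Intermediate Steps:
$p = -11$ ($p = -15 + 4 = -11$)
$a = 3$ ($a = 2 \cdot 2 - 1 = 4 - 1 = 3$)
$\left(a + p\right)^{2} = \left(3 - 11\right)^{2} = \left(-8\right)^{2} = 64$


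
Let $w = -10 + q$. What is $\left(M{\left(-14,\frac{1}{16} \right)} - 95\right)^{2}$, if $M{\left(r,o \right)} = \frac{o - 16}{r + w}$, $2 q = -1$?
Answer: $\frac{1367890225}{153664} \approx 8901.8$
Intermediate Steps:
$q = - \frac{1}{2}$ ($q = \frac{1}{2} \left(-1\right) = - \frac{1}{2} \approx -0.5$)
$w = - \frac{21}{2}$ ($w = -10 - \frac{1}{2} = - \frac{21}{2} \approx -10.5$)
$M{\left(r,o \right)} = \frac{-16 + o}{- \frac{21}{2} + r}$ ($M{\left(r,o \right)} = \frac{o - 16}{r - \frac{21}{2}} = \frac{-16 + o}{- \frac{21}{2} + r}$)
$\left(M{\left(-14,\frac{1}{16} \right)} - 95\right)^{2} = \left(\frac{2 \left(-16 + \frac{1}{16}\right)}{-21 + 2 \left(-14\right)} - 95\right)^{2} = \left(\frac{2 \left(-16 + \frac{1}{16}\right)}{-21 - 28} - 95\right)^{2} = \left(2 \frac{1}{-49} \left(- \frac{255}{16}\right) - 95\right)^{2} = \left(2 \left(- \frac{1}{49}\right) \left(- \frac{255}{16}\right) - 95\right)^{2} = \left(\frac{255}{392} - 95\right)^{2} = \left(- \frac{36985}{392}\right)^{2} = \frac{1367890225}{153664}$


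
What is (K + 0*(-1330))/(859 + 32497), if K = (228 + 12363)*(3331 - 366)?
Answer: 37332315/33356 ≈ 1119.2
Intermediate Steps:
K = 37332315 (K = 12591*2965 = 37332315)
(K + 0*(-1330))/(859 + 32497) = (37332315 + 0*(-1330))/(859 + 32497) = (37332315 + 0)/33356 = 37332315*(1/33356) = 37332315/33356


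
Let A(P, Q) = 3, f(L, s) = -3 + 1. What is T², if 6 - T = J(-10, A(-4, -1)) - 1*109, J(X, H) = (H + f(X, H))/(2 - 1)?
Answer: 12996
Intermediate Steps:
f(L, s) = -2
J(X, H) = -2 + H (J(X, H) = (H - 2)/(2 - 1) = (-2 + H)/1 = (-2 + H)*1 = -2 + H)
T = 114 (T = 6 - ((-2 + 3) - 1*109) = 6 - (1 - 109) = 6 - 1*(-108) = 6 + 108 = 114)
T² = 114² = 12996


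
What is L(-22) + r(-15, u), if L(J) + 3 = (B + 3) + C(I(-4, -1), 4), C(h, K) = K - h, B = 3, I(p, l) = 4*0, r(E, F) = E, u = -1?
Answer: -8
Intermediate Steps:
I(p, l) = 0
L(J) = 7 (L(J) = -3 + ((3 + 3) + (4 - 1*0)) = -3 + (6 + (4 + 0)) = -3 + (6 + 4) = -3 + 10 = 7)
L(-22) + r(-15, u) = 7 - 15 = -8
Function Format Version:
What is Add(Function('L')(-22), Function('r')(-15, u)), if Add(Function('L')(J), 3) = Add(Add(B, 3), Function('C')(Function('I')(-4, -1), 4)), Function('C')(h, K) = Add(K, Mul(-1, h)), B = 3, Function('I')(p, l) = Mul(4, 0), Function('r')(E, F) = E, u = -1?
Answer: -8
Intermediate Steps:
Function('I')(p, l) = 0
Function('L')(J) = 7 (Function('L')(J) = Add(-3, Add(Add(3, 3), Add(4, Mul(-1, 0)))) = Add(-3, Add(6, Add(4, 0))) = Add(-3, Add(6, 4)) = Add(-3, 10) = 7)
Add(Function('L')(-22), Function('r')(-15, u)) = Add(7, -15) = -8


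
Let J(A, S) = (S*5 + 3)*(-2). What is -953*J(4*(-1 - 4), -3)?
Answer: -22872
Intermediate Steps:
J(A, S) = -6 - 10*S (J(A, S) = (5*S + 3)*(-2) = (3 + 5*S)*(-2) = -6 - 10*S)
-953*J(4*(-1 - 4), -3) = -953*(-6 - 10*(-3)) = -953*(-6 + 30) = -953*24 = -22872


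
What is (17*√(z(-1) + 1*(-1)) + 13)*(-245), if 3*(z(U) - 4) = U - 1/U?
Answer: -3185 - 4165*√3 ≈ -10399.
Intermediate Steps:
z(U) = 4 - 1/(3*U) + U/3 (z(U) = 4 + (U - 1/U)/3 = 4 + (-1/(3*U) + U/3) = 4 - 1/(3*U) + U/3)
(17*√(z(-1) + 1*(-1)) + 13)*(-245) = (17*√((⅓)*(-1 - (12 - 1))/(-1) + 1*(-1)) + 13)*(-245) = (17*√((⅓)*(-1)*(-1 - 1*11) - 1) + 13)*(-245) = (17*√((⅓)*(-1)*(-1 - 11) - 1) + 13)*(-245) = (17*√((⅓)*(-1)*(-12) - 1) + 13)*(-245) = (17*√(4 - 1) + 13)*(-245) = (17*√3 + 13)*(-245) = (13 + 17*√3)*(-245) = -3185 - 4165*√3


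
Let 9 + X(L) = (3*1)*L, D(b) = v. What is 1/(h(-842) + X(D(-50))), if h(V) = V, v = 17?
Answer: -1/800 ≈ -0.0012500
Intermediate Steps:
D(b) = 17
X(L) = -9 + 3*L (X(L) = -9 + (3*1)*L = -9 + 3*L)
1/(h(-842) + X(D(-50))) = 1/(-842 + (-9 + 3*17)) = 1/(-842 + (-9 + 51)) = 1/(-842 + 42) = 1/(-800) = -1/800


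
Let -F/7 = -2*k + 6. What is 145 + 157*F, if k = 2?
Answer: -2053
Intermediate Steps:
F = -14 (F = -7*(-2*2 + 6) = -7*(-4 + 6) = -7*2 = -14)
145 + 157*F = 145 + 157*(-14) = 145 - 2198 = -2053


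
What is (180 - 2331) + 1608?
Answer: -543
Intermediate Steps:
(180 - 2331) + 1608 = -2151 + 1608 = -543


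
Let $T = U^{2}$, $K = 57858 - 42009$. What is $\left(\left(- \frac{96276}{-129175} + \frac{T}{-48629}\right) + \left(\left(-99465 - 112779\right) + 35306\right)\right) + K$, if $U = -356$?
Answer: $- \frac{1011916579337871}{6281651075} \approx -1.6109 \cdot 10^{5}$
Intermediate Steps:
$K = 15849$
$T = 126736$ ($T = \left(-356\right)^{2} = 126736$)
$\left(\left(- \frac{96276}{-129175} + \frac{T}{-48629}\right) + \left(\left(-99465 - 112779\right) + 35306\right)\right) + K = \left(\left(- \frac{96276}{-129175} + \frac{126736}{-48629}\right) + \left(\left(-99465 - 112779\right) + 35306\right)\right) + 15849 = \left(\left(\left(-96276\right) \left(- \frac{1}{129175}\right) + 126736 \left(- \frac{1}{48629}\right)\right) + \left(-212244 + 35306\right)\right) + 15849 = \left(\left(\frac{96276}{129175} - \frac{126736}{48629}\right) - 176938\right) + 15849 = \left(- \frac{11689317196}{6281651075} - 176938\right) + 15849 = - \frac{1111474467225546}{6281651075} + 15849 = - \frac{1011916579337871}{6281651075}$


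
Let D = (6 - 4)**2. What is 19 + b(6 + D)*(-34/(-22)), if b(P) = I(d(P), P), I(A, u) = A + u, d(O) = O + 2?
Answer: 53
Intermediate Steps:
d(O) = 2 + O
D = 4 (D = 2**2 = 4)
b(P) = 2 + 2*P (b(P) = (2 + P) + P = 2 + 2*P)
19 + b(6 + D)*(-34/(-22)) = 19 + (2 + 2*(6 + 4))*(-34/(-22)) = 19 + (2 + 2*10)*(-34*(-1/22)) = 19 + (2 + 20)*(17/11) = 19 + 22*(17/11) = 19 + 34 = 53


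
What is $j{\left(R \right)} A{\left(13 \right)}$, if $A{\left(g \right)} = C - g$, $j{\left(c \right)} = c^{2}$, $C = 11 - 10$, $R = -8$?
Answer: $-768$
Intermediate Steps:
$C = 1$ ($C = 11 - 10 = 1$)
$A{\left(g \right)} = 1 - g$
$j{\left(R \right)} A{\left(13 \right)} = \left(-8\right)^{2} \left(1 - 13\right) = 64 \left(1 - 13\right) = 64 \left(-12\right) = -768$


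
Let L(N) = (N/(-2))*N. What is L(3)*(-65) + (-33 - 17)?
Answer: 485/2 ≈ 242.50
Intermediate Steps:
L(N) = -N²/2 (L(N) = (N*(-½))*N = (-N/2)*N = -N²/2)
L(3)*(-65) + (-33 - 17) = -½*3²*(-65) + (-33 - 17) = -½*9*(-65) - 50 = -9/2*(-65) - 50 = 585/2 - 50 = 485/2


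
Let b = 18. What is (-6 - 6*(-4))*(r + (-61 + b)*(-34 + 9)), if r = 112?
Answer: 21366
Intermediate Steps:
(-6 - 6*(-4))*(r + (-61 + b)*(-34 + 9)) = (-6 - 6*(-4))*(112 + (-61 + 18)*(-34 + 9)) = (-6 + 24)*(112 - 43*(-25)) = 18*(112 + 1075) = 18*1187 = 21366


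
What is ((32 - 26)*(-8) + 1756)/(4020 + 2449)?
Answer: 1708/6469 ≈ 0.26403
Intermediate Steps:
((32 - 26)*(-8) + 1756)/(4020 + 2449) = (6*(-8) + 1756)/6469 = (-48 + 1756)*(1/6469) = 1708*(1/6469) = 1708/6469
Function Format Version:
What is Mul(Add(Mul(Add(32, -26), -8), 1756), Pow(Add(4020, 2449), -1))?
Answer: Rational(1708, 6469) ≈ 0.26403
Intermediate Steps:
Mul(Add(Mul(Add(32, -26), -8), 1756), Pow(Add(4020, 2449), -1)) = Mul(Add(Mul(6, -8), 1756), Pow(6469, -1)) = Mul(Add(-48, 1756), Rational(1, 6469)) = Mul(1708, Rational(1, 6469)) = Rational(1708, 6469)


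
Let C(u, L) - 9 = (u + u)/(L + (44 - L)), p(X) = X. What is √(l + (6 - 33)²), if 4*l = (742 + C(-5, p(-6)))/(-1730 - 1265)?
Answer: √12658702658470/131780 ≈ 26.999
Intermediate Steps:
C(u, L) = 9 + u/22 (C(u, L) = 9 + (u + u)/(L + (44 - L)) = 9 + (2*u)/44 = 9 + (2*u)*(1/44) = 9 + u/22)
l = -16517/263560 (l = ((742 + (9 + (1/22)*(-5)))/(-1730 - 1265))/4 = ((742 + (9 - 5/22))/(-2995))/4 = ((742 + 193/22)*(-1/2995))/4 = ((16517/22)*(-1/2995))/4 = (¼)*(-16517/65890) = -16517/263560 ≈ -0.062669)
√(l + (6 - 33)²) = √(-16517/263560 + (6 - 33)²) = √(-16517/263560 + (-27)²) = √(-16517/263560 + 729) = √(192118723/263560) = √12658702658470/131780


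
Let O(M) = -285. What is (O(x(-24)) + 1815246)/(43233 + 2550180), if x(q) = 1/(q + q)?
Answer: 604987/864471 ≈ 0.69983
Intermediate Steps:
x(q) = 1/(2*q)
(O(x(-24)) + 1815246)/(43233 + 2550180) = (-285 + 1815246)/(43233 + 2550180) = 1814961/2593413 = 1814961*(1/2593413) = 604987/864471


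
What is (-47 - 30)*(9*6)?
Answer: -4158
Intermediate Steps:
(-47 - 30)*(9*6) = -77*54 = -4158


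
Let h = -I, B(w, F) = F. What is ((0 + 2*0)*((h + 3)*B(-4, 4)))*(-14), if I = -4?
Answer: 0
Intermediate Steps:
h = 4 (h = -1*(-4) = 4)
((0 + 2*0)*((h + 3)*B(-4, 4)))*(-14) = ((0 + 2*0)*((4 + 3)*4))*(-14) = ((0 + 0)*(7*4))*(-14) = (0*28)*(-14) = 0*(-14) = 0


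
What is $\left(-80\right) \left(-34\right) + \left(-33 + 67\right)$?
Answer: $2754$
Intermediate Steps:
$\left(-80\right) \left(-34\right) + \left(-33 + 67\right) = 2720 + 34 = 2754$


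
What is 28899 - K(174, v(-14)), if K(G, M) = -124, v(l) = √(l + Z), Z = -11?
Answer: 29023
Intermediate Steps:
v(l) = √(-11 + l) (v(l) = √(l - 11) = √(-11 + l))
28899 - K(174, v(-14)) = 28899 - 1*(-124) = 28899 + 124 = 29023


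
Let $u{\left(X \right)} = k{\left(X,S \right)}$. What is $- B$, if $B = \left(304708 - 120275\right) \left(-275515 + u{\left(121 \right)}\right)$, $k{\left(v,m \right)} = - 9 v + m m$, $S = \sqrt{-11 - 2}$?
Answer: $51017303161$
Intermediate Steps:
$S = i \sqrt{13}$ ($S = \sqrt{-13} = i \sqrt{13} \approx 3.6056 i$)
$k{\left(v,m \right)} = m^{2} - 9 v$ ($k{\left(v,m \right)} = - 9 v + m^{2} = m^{2} - 9 v$)
$u{\left(X \right)} = -13 - 9 X$ ($u{\left(X \right)} = \left(i \sqrt{13}\right)^{2} - 9 X = -13 - 9 X$)
$B = -51017303161$ ($B = \left(304708 - 120275\right) \left(-275515 - 1102\right) = 184433 \left(-275515 - 1102\right) = 184433 \left(-276617\right) = -51017303161$)
$- B = \left(-1\right) \left(-51017303161\right) = 51017303161$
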